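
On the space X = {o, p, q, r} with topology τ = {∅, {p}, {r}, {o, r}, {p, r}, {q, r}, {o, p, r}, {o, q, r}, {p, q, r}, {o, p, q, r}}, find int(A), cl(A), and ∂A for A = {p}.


int(A) = {p}, cl(A) = {p}, ∂A = ∅.

Closed sets in (X, τ) are complements of opens:
  closed(X, τ) = {∅, {o}, {p}, {q}, {o, p}, {o, q}, {p, q}, {o, p, q}, {o, q, r}, {o, p, q, r}}.
int(A) = ⋃ {U ∈ τ : U ⊆ A}. Opens contained in A: ∅, {p}.
Taking the union of these: int(A) = {p}.
cl(A) = ⋂ {C closed : A ⊆ C}. Closed sets containing A: {p}, {o, p}, {p, q}, {o, p, q}, {o, p, q, r}.
Intersecting these: cl(A) = {p}.
∂A = cl(A) ∖ int(A) = {p} ∖ {p} = ∅.


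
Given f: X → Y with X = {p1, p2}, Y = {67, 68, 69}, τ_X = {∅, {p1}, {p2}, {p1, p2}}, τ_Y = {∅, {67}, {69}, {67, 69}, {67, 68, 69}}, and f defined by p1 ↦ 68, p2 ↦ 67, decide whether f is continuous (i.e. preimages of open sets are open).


f IS continuous.

Compute f^{-1}(U) for each U ∈ τ_Y:
  U = ∅: f^{-1}(U) = ∅ ∈ τ_X ✓.
  U = {67}: f^{-1}(U) = {p2} ∈ τ_X ✓.
  U = {69}: f^{-1}(U) = ∅ ∈ τ_X ✓.
  U = {67, 69}: f^{-1}(U) = {p2} ∈ τ_X ✓.
  U = {67, 68, 69}: f^{-1}(U) = {p1, p2} ∈ τ_X ✓.
Every preimage lies in τ_X, so f IS continuous.


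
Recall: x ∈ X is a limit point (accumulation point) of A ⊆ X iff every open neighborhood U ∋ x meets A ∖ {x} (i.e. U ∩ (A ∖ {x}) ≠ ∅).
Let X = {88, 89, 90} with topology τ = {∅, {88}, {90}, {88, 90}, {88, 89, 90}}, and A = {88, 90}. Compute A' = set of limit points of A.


A' = {89}

For each x ∈ X, list the open sets U ∈ τ with x ∈ U, then check whether U ∩ (A ∖ {x}) ≠ ∅ for every such U.
  x = 88: open {88} ∋ x has {88} ∩ (A ∖ {88}) = ∅, so x is NOT a limit point.
  x = 89: opens ∋ x are {88, 89, 90}; each meets A ∖ {89}, so x IS a limit point.
  x = 90: open {90} ∋ x has {90} ∩ (A ∖ {90}) = ∅, so x is NOT a limit point.
Collecting: A' = {89}.


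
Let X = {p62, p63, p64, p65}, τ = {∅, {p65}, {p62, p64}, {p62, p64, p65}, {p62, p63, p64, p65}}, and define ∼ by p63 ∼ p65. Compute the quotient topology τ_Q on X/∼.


X/∼ = {[p62], [p63=p65], [p64]}; |τ_Q| = 3.

Equivalence classes: [p62], [p63=p65], [p64].
Quotient map π: X → X/∼ sends p62 ↦ [p62], p63 ↦ [p63=p65], p64 ↦ [p64], p65 ↦ [p63=p65].
For each subset V ⊆ X/∼, compute π^{-1}(V) ⊆ X and check whether π^{-1}(V) ∈ τ. V is open in τ_Q iff π^{-1}(V) ∈ τ.
  V = {}: π^{-1}(V) = ∅ ∈ τ ✓.
  V = {[p62]}: π^{-1}(V) = {p62} ∉ τ ✗.
  V = {[p63=p65]}: π^{-1}(V) = {p63, p65} ∉ τ ✗.
  V = {[p62], [p63=p65]}: π^{-1}(V) = {p62, p63, p65} ∉ τ ✗.
  V = {[p64]}: π^{-1}(V) = {p64} ∉ τ ✗.
  V = {[p62], [p64]}: π^{-1}(V) = {p62, p64} ∈ τ ✓.
  V = {[p63=p65], [p64]}: π^{-1}(V) = {p63, p64, p65} ∉ τ ✗.
  V = {[p62], [p63=p65], [p64]}: π^{-1}(V) = {p62, p63, p64, p65} ∈ τ ✓.
Open sets in the quotient: τ_Q = {{}, {[p62], [p64]}, {[p62], [p63=p65], [p64]}} (3 elements).


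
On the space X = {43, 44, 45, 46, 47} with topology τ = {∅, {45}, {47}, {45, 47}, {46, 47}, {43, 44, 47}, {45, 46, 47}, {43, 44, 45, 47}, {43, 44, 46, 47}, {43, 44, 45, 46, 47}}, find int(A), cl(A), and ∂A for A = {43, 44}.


int(A) = ∅, cl(A) = {43, 44}, ∂A = {43, 44}.

Closed sets in (X, τ) are complements of opens:
  closed(X, τ) = {∅, {45}, {46}, {43, 44}, {45, 46}, {43, 44, 45}, {43, 44, 46}, {43, 44, 45, 46}, {43, 44, 46, 47}, {43, 44, 45, 46, 47}}.
int(A) = ⋃ {U ∈ τ : U ⊆ A}. Opens contained in A: ∅.
Taking the union of these: int(A) = ∅.
cl(A) = ⋂ {C closed : A ⊆ C}. Closed sets containing A: {43, 44}, {43, 44, 45}, {43, 44, 46}, {43, 44, 45, 46}, {43, 44, 46, 47}, {43, 44, 45, 46, 47}.
Intersecting these: cl(A) = {43, 44}.
∂A = cl(A) ∖ int(A) = {43, 44} ∖ ∅ = {43, 44}.


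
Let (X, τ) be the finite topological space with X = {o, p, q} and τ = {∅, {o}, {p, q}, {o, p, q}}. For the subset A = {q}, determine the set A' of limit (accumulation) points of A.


A' = {p}

For each x ∈ X, list the open sets U ∈ τ with x ∈ U, then check whether U ∩ (A ∖ {x}) ≠ ∅ for every such U.
  x = o: open {o} ∋ x has {o} ∩ (A ∖ {o}) = ∅, so x is NOT a limit point.
  x = p: opens ∋ x are {p, q}, {o, p, q}; each meets A ∖ {p}, so x IS a limit point.
  x = q: open {p, q} ∋ x has {p, q} ∩ (A ∖ {q}) = ∅, so x is NOT a limit point.
Collecting: A' = {p}.


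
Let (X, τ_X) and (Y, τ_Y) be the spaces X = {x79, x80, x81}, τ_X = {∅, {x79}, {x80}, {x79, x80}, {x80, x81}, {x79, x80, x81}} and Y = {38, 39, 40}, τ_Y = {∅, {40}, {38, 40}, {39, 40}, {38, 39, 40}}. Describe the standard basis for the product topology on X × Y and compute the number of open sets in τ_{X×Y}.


Basis B = {∅ × ∅, {x79} × {40}, {x80} × {40}, {x79} × {38, 40}, {x79} × {39, 40}, {x79, x80} × {40}, {x80} × {38, 40}, {x80} × {39, 40}, {x80, x81} × {40}, {x79} × {38, 39, 40}, {x79, x80, x81} × {40}, {x80} × {38, 39, 40}, {x79, x80} × {38, 40}, {x79, x80} × {39, 40}, {x80, x81} × {38, 40}, {x80, x81} × {39, 40}, {x79, x80} × {38, 39, 40}, {x79, x80, x81} × {38, 40}, {x79, x80, x81} × {39, 40}, {x80, x81} × {38, 39, 40}, {x79, x80, x81} × {38, 39, 40}}; |τ_{X×Y}| = 70.

Enumerate products U × V with U ∈ τ_X, V ∈ τ_Y (deduplicated):
  ∅ × ∅ = {} (∅)
  {x79} × {40} = {(x79,40)}
  {x80} × {40} = {(x80,40)}
  {x79} × {38, 40} = {(x79,38), (x79,40)}
  {x79} × {39, 40} = {(x79,39), (x79,40)}
  {x79, x80} × {40} = {(x79,40), (x80,40)}
  {x80} × {38, 40} = {(x80,38), (x80,40)}
  {x80} × {39, 40} = {(x80,39), (x80,40)}
  {x80, x81} × {40} = {(x80,40), (x81,40)}
  {x79} × {38, 39, 40} = {(x79,38), (x79,39), (x79,40)}
  {x79, x80, x81} × {40} = {(x79,40), (x80,40), (x81,40)}
  {x80} × {38, 39, 40} = {(x80,38), (x80,39), (x80,40)}
  {x79, x80} × {38, 40} = {(x79,38), (x79,40), (x80,38), (x80,40)}
  {x79, x80} × {39, 40} = {(x79,39), (x79,40), (x80,39), (x80,40)}
  {x80, x81} × {38, 40} = {(x80,38), (x80,40), (x81,38), (x81,40)}
  {x80, x81} × {39, 40} = {(x80,39), (x80,40), (x81,39), (x81,40)}
  {x79, x80} × {38, 39, 40} = {(x79,38), (x79,39), (x79,40), (x80,38), (x80,39), (x80,40)}
  {x79, x80, x81} × {38, 40} = {(x79,38), (x79,40), (x80,38), (x80,40), (x81,38), (x81,40)}
  {x79, x80, x81} × {39, 40} = {(x79,39), (x79,40), (x80,39), (x80,40), (x81,39), (x81,40)}
  {x80, x81} × {38, 39, 40} = {(x80,38), (x80,39), (x80,40), (x81,38), (x81,39), (x81,40)}
  {x79, x80, x81} × {38, 39, 40} = {(x79,38), (x79,39), (x79,40), (x80,38), (x80,39), (x80,40), (x81,38), (x81,39), (x81,40)}
These 21 distinct sets form the basis B.
Close under arbitrary unions to get τ_{X×Y}; counting gives |τ_{X×Y}| = 70.


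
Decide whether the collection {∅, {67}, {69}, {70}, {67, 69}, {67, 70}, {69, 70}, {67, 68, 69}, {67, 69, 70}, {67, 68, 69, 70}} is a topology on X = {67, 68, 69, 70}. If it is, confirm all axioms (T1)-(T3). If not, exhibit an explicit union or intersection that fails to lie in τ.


τ IS a topology on X.

Axiom (T1): ∅ ∈ τ? Yes; X ∈ τ? Yes.
Axiom (T2/T3): check pairwise unions and intersections of members of τ.
All pairwise intersections and unions checked — each lies in τ. Therefore τ satisfies (T1), (T2), (T3): it IS a topology on X.


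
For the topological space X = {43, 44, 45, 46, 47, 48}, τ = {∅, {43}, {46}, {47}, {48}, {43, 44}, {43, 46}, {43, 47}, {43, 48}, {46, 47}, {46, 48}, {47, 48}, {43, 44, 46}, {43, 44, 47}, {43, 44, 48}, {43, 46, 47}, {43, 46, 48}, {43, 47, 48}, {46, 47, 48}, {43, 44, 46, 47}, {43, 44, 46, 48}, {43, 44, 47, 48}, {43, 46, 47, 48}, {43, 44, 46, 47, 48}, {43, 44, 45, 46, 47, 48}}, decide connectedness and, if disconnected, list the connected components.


(X, τ) is connected.

Find clopen sets (U ∈ τ with X ∖ U ∈ τ):
  U = ∅, X ∖ U = {43, 44, 45, 46, 47, 48} — both open, so U is clopen.
  U = {43, 44, 45, 46, 47, 48}, X ∖ U = ∅ — both open, so U is clopen.
Only trivial clopens (∅ and X) exist, so (X, τ) is connected.
Compute connected components by grouping points that agree on all clopens:
  component: {43, 44, 45, 46, 47, 48}


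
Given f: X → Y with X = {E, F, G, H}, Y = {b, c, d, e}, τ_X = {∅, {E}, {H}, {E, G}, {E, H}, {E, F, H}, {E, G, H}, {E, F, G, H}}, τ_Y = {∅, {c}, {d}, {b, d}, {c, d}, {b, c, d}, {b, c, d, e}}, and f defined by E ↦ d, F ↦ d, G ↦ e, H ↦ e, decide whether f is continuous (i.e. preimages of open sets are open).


f is NOT continuous.

Compute f^{-1}(U) for each U ∈ τ_Y:
  U = ∅: f^{-1}(U) = ∅ ∈ τ_X ✓.
  U = {c}: f^{-1}(U) = ∅ ∈ τ_X ✓.
  U = {d}: f^{-1}(U) = {E, F} ∉ τ_X ✗.
  U = {b, d}: f^{-1}(U) = {E, F} ∉ τ_X ✗.
  U = {c, d}: f^{-1}(U) = {E, F} ∉ τ_X ✗.
  U = {b, c, d}: f^{-1}(U) = {E, F} ∉ τ_X ✗.
  U = {b, c, d, e}: f^{-1}(U) = {E, F, G, H} ∈ τ_X ✓.
Found U = {d} with f^{-1}(U) = {E, F} not in τ_X. Therefore f is NOT continuous.


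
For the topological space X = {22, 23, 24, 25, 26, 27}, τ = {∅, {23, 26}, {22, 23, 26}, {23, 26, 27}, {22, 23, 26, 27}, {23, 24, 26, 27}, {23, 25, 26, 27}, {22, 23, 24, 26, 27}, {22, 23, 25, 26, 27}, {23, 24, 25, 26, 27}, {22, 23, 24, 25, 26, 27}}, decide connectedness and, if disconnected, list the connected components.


(X, τ) is connected.

Find clopen sets (U ∈ τ with X ∖ U ∈ τ):
  U = ∅, X ∖ U = {22, 23, 24, 25, 26, 27} — both open, so U is clopen.
  U = {22, 23, 24, 25, 26, 27}, X ∖ U = ∅ — both open, so U is clopen.
Only trivial clopens (∅ and X) exist, so (X, τ) is connected.
Compute connected components by grouping points that agree on all clopens:
  component: {22, 23, 24, 25, 26, 27}


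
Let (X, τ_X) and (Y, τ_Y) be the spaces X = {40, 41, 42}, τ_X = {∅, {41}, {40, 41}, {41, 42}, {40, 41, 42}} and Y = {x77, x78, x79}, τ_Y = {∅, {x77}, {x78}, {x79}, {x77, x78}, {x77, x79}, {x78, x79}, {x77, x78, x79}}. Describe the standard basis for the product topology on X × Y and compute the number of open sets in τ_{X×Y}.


Basis B = {∅ × ∅, {41} × {x77}, {41} × {x78}, {41} × {x79}, {40, 41} × {x77}, {40, 41} × {x78}, {40, 41} × {x79}, {41} × {x77, x78}, {41} × {x77, x79}, {41, 42} × {x77}, {41} × {x78, x79}, {41, 42} × {x78}, {41, 42} × {x79}, {40, 41, 42} × {x77}, {40, 41, 42} × {x78}, {40, 41, 42} × {x79}, {41} × {x77, x78, x79}, {40, 41} × {x77, x78}, {40, 41} × {x77, x79}, {40, 41} × {x78, x79}, {41, 42} × {x77, x78}, {41, 42} × {x77, x79}, {41, 42} × {x78, x79}, {40, 41} × {x77, x78, x79}, {40, 41, 42} × {x77, x78}, {40, 41, 42} × {x77, x79}, {40, 41, 42} × {x78, x79}, {41, 42} × {x77, x78, x79}, {40, 41, 42} × {x77, x78, x79}}; |τ_{X×Y}| = 125.

Enumerate products U × V with U ∈ τ_X, V ∈ τ_Y (deduplicated):
  ∅ × ∅ = {} (∅)
  {41} × {x77} = {(41,x77)}
  {41} × {x78} = {(41,x78)}
  {41} × {x79} = {(41,x79)}
  {40, 41} × {x77} = {(40,x77), (41,x77)}
  {40, 41} × {x78} = {(40,x78), (41,x78)}
  {40, 41} × {x79} = {(40,x79), (41,x79)}
  {41} × {x77, x78} = {(41,x77), (41,x78)}
  {41} × {x77, x79} = {(41,x77), (41,x79)}
  {41, 42} × {x77} = {(41,x77), (42,x77)}
  {41} × {x78, x79} = {(41,x78), (41,x79)}
  {41, 42} × {x78} = {(41,x78), (42,x78)}
  {41, 42} × {x79} = {(41,x79), (42,x79)}
  {40, 41, 42} × {x77} = {(40,x77), (41,x77), (42,x77)}
  {40, 41, 42} × {x78} = {(40,x78), (41,x78), (42,x78)}
  {40, 41, 42} × {x79} = {(40,x79), (41,x79), (42,x79)}
  {41} × {x77, x78, x79} = {(41,x77), (41,x78), (41,x79)}
  {40, 41} × {x77, x78} = {(40,x77), (40,x78), (41,x77), (41,x78)}
  {40, 41} × {x77, x79} = {(40,x77), (40,x79), (41,x77), (41,x79)}
  {40, 41} × {x78, x79} = {(40,x78), (40,x79), (41,x78), (41,x79)}
  {41, 42} × {x77, x78} = {(41,x77), (41,x78), (42,x77), (42,x78)}
  {41, 42} × {x77, x79} = {(41,x77), (41,x79), (42,x77), (42,x79)}
  {41, 42} × {x78, x79} = {(41,x78), (41,x79), (42,x78), (42,x79)}
  {40, 41} × {x77, x78, x79} = {(40,x77), (40,x78), (40,x79), (41,x77), (41,x78), (41,x79)}
  {40, 41, 42} × {x77, x78} = {(40,x77), (40,x78), (41,x77), (41,x78), (42,x77), (42,x78)}
  {40, 41, 42} × {x77, x79} = {(40,x77), (40,x79), (41,x77), (41,x79), (42,x77), (42,x79)}
  {40, 41, 42} × {x78, x79} = {(40,x78), (40,x79), (41,x78), (41,x79), (42,x78), (42,x79)}
  {41, 42} × {x77, x78, x79} = {(41,x77), (41,x78), (41,x79), (42,x77), (42,x78), (42,x79)}
  {40, 41, 42} × {x77, x78, x79} = {(40,x77), (40,x78), (40,x79), (41,x77), (41,x78), (41,x79), (42,x77), (42,x78), (42,x79)}
These 29 distinct sets form the basis B.
Close under arbitrary unions to get τ_{X×Y}; counting gives |τ_{X×Y}| = 125.


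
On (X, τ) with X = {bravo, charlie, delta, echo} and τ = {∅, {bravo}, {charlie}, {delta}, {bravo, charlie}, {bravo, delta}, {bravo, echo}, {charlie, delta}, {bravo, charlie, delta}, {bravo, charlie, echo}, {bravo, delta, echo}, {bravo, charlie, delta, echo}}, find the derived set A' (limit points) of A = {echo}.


A' = ∅

For each x ∈ X, list the open sets U ∈ τ with x ∈ U, then check whether U ∩ (A ∖ {x}) ≠ ∅ for every such U.
  x = bravo: open {bravo} ∋ x has {bravo} ∩ (A ∖ {bravo}) = ∅, so x is NOT a limit point.
  x = charlie: open {charlie} ∋ x has {charlie} ∩ (A ∖ {charlie}) = ∅, so x is NOT a limit point.
  x = delta: open {delta} ∋ x has {delta} ∩ (A ∖ {delta}) = ∅, so x is NOT a limit point.
  x = echo: open {bravo, echo} ∋ x has {bravo, echo} ∩ (A ∖ {echo}) = ∅, so x is NOT a limit point.
Collecting: A' = ∅.


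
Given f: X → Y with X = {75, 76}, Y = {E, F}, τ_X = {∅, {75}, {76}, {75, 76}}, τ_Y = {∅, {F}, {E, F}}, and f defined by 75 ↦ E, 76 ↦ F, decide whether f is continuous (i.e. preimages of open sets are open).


f IS continuous.

Compute f^{-1}(U) for each U ∈ τ_Y:
  U = ∅: f^{-1}(U) = ∅ ∈ τ_X ✓.
  U = {F}: f^{-1}(U) = {76} ∈ τ_X ✓.
  U = {E, F}: f^{-1}(U) = {75, 76} ∈ τ_X ✓.
Every preimage lies in τ_X, so f IS continuous.


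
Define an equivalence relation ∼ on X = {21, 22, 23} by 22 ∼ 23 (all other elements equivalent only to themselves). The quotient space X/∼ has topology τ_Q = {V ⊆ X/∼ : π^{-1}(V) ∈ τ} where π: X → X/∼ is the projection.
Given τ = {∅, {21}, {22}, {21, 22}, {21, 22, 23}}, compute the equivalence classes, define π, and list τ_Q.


X/∼ = {[21], [22=23]}; |τ_Q| = 3.

Equivalence classes: [21], [22=23].
Quotient map π: X → X/∼ sends 21 ↦ [21], 22 ↦ [22=23], 23 ↦ [22=23].
For each subset V ⊆ X/∼, compute π^{-1}(V) ⊆ X and check whether π^{-1}(V) ∈ τ. V is open in τ_Q iff π^{-1}(V) ∈ τ.
  V = {}: π^{-1}(V) = ∅ ∈ τ ✓.
  V = {[21]}: π^{-1}(V) = {21} ∈ τ ✓.
  V = {[22=23]}: π^{-1}(V) = {22, 23} ∉ τ ✗.
  V = {[21], [22=23]}: π^{-1}(V) = {21, 22, 23} ∈ τ ✓.
Open sets in the quotient: τ_Q = {{}, {[21]}, {[21], [22=23]}} (3 elements).


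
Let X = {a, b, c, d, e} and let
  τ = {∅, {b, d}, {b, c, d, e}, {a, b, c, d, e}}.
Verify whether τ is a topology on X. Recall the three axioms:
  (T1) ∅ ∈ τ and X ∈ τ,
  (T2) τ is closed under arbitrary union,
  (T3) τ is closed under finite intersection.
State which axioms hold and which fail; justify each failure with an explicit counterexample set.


τ IS a topology on X.

Axiom (T1): ∅ ∈ τ? Yes; X ∈ τ? Yes.
Axiom (T2/T3): check pairwise unions and intersections of members of τ.
All pairwise intersections and unions checked — each lies in τ. Therefore τ satisfies (T1), (T2), (T3): it IS a topology on X.


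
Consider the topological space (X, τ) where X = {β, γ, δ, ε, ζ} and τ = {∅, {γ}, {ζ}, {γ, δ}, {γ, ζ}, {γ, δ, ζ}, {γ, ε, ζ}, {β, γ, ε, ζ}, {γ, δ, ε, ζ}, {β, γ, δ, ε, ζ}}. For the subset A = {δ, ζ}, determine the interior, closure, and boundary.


int(A) = {ζ}, cl(A) = {β, δ, ε, ζ}, ∂A = {β, δ, ε}.

Closed sets in (X, τ) are complements of opens:
  closed(X, τ) = {∅, {β}, {δ}, {β, δ}, {β, ε}, {β, δ, ε}, {β, ε, ζ}, {β, γ, δ, ε}, {β, δ, ε, ζ}, {β, γ, δ, ε, ζ}}.
int(A) = ⋃ {U ∈ τ : U ⊆ A}. Opens contained in A: ∅, {ζ}.
Taking the union of these: int(A) = {ζ}.
cl(A) = ⋂ {C closed : A ⊆ C}. Closed sets containing A: {β, δ, ε, ζ}, {β, γ, δ, ε, ζ}.
Intersecting these: cl(A) = {β, δ, ε, ζ}.
∂A = cl(A) ∖ int(A) = {β, δ, ε, ζ} ∖ {ζ} = {β, δ, ε}.


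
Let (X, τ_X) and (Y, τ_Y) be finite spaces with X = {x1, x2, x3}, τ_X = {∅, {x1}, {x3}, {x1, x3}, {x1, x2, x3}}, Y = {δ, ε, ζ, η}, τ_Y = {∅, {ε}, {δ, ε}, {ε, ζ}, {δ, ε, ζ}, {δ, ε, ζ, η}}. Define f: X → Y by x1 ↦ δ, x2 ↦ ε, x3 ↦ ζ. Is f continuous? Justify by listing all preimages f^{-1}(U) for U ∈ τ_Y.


f is NOT continuous.

Compute f^{-1}(U) for each U ∈ τ_Y:
  U = ∅: f^{-1}(U) = ∅ ∈ τ_X ✓.
  U = {ε}: f^{-1}(U) = {x2} ∉ τ_X ✗.
  U = {δ, ε}: f^{-1}(U) = {x1, x2} ∉ τ_X ✗.
  U = {ε, ζ}: f^{-1}(U) = {x2, x3} ∉ τ_X ✗.
  U = {δ, ε, ζ}: f^{-1}(U) = {x1, x2, x3} ∈ τ_X ✓.
  U = {δ, ε, ζ, η}: f^{-1}(U) = {x1, x2, x3} ∈ τ_X ✓.
Found U = {ε} with f^{-1}(U) = {x2} not in τ_X. Therefore f is NOT continuous.


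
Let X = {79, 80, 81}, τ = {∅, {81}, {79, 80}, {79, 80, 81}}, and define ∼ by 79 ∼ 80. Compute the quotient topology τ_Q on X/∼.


X/∼ = {[79=80], [81]}; |τ_Q| = 4.

Equivalence classes: [79=80], [81].
Quotient map π: X → X/∼ sends 79 ↦ [79=80], 80 ↦ [79=80], 81 ↦ [81].
For each subset V ⊆ X/∼, compute π^{-1}(V) ⊆ X and check whether π^{-1}(V) ∈ τ. V is open in τ_Q iff π^{-1}(V) ∈ τ.
  V = {}: π^{-1}(V) = ∅ ∈ τ ✓.
  V = {[79=80]}: π^{-1}(V) = {79, 80} ∈ τ ✓.
  V = {[81]}: π^{-1}(V) = {81} ∈ τ ✓.
  V = {[79=80], [81]}: π^{-1}(V) = {79, 80, 81} ∈ τ ✓.
Open sets in the quotient: τ_Q = {{}, {[79=80]}, {[81]}, {[79=80], [81]}} (4 elements).


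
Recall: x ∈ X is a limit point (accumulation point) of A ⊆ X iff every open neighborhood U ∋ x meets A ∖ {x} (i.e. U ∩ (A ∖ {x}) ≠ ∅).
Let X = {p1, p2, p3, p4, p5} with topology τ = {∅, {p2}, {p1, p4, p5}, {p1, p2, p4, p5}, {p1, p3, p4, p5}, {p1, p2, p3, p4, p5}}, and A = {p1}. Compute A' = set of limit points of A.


A' = {p3, p4, p5}

For each x ∈ X, list the open sets U ∈ τ with x ∈ U, then check whether U ∩ (A ∖ {x}) ≠ ∅ for every such U.
  x = p1: open {p1, p4, p5} ∋ x has {p1, p4, p5} ∩ (A ∖ {p1}) = ∅, so x is NOT a limit point.
  x = p2: open {p2} ∋ x has {p2} ∩ (A ∖ {p2}) = ∅, so x is NOT a limit point.
  x = p3: opens ∋ x are {p1, p3, p4, p5}, {p1, p2, p3, p4, p5}; each meets A ∖ {p3}, so x IS a limit point.
  x = p4: opens ∋ x are {p1, p4, p5}, {p1, p2, p4, p5}, {p1, p3, p4, p5}, {p1, p2, p3, p4, p5}; each meets A ∖ {p4}, so x IS a limit point.
  x = p5: opens ∋ x are {p1, p4, p5}, {p1, p2, p4, p5}, {p1, p3, p4, p5}, {p1, p2, p3, p4, p5}; each meets A ∖ {p5}, so x IS a limit point.
Collecting: A' = {p3, p4, p5}.


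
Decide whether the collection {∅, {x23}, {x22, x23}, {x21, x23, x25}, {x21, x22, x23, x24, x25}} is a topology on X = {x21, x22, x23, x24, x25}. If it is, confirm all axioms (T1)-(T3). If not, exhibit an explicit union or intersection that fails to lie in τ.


τ is NOT a topology on X.

Axiom (T1): ∅ ∈ τ? Yes; X ∈ τ? Yes.
Axiom (T2/T3): check pairwise unions and intersections of members of τ.
Counterexample for (T2): {x22, x23} ∪ {x21, x23, x25} = {x21, x22, x23, x25} ∉ τ. Therefore τ is NOT a topology.


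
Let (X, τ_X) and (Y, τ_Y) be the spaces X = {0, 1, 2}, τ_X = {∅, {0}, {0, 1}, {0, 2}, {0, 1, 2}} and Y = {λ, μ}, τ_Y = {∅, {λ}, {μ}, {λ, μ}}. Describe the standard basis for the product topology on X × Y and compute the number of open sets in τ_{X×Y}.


Basis B = {∅ × ∅, {0} × {λ}, {0} × {μ}, {0} × {λ, μ}, {0, 1} × {λ}, {0, 2} × {λ}, {0, 1} × {μ}, {0, 2} × {μ}, {0, 1, 2} × {λ}, {0, 1, 2} × {μ}, {0, 1} × {λ, μ}, {0, 2} × {λ, μ}, {0, 1, 2} × {λ, μ}}; |τ_{X×Y}| = 25.

Enumerate products U × V with U ∈ τ_X, V ∈ τ_Y (deduplicated):
  ∅ × ∅ = {} (∅)
  {0} × {λ} = {(0,λ)}
  {0} × {μ} = {(0,μ)}
  {0} × {λ, μ} = {(0,λ), (0,μ)}
  {0, 1} × {λ} = {(0,λ), (1,λ)}
  {0, 2} × {λ} = {(0,λ), (2,λ)}
  {0, 1} × {μ} = {(0,μ), (1,μ)}
  {0, 2} × {μ} = {(0,μ), (2,μ)}
  {0, 1, 2} × {λ} = {(0,λ), (1,λ), (2,λ)}
  {0, 1, 2} × {μ} = {(0,μ), (1,μ), (2,μ)}
  {0, 1} × {λ, μ} = {(0,λ), (0,μ), (1,λ), (1,μ)}
  {0, 2} × {λ, μ} = {(0,λ), (0,μ), (2,λ), (2,μ)}
  {0, 1, 2} × {λ, μ} = {(0,λ), (0,μ), (1,λ), (1,μ), (2,λ), (2,μ)}
These 13 distinct sets form the basis B.
Close under arbitrary unions to get τ_{X×Y}; counting gives |τ_{X×Y}| = 25.


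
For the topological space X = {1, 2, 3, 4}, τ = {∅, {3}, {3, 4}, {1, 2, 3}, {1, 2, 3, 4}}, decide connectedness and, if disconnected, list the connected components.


(X, τ) is connected.

Find clopen sets (U ∈ τ with X ∖ U ∈ τ):
  U = ∅, X ∖ U = {1, 2, 3, 4} — both open, so U is clopen.
  U = {1, 2, 3, 4}, X ∖ U = ∅ — both open, so U is clopen.
Only trivial clopens (∅ and X) exist, so (X, τ) is connected.
Compute connected components by grouping points that agree on all clopens:
  component: {1, 2, 3, 4}


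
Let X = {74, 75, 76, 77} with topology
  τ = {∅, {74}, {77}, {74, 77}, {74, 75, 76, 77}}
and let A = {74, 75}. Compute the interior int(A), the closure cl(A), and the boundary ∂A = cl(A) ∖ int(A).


int(A) = {74}, cl(A) = {74, 75, 76}, ∂A = {75, 76}.

Closed sets in (X, τ) are complements of opens:
  closed(X, τ) = {∅, {75, 76}, {74, 75, 76}, {75, 76, 77}, {74, 75, 76, 77}}.
int(A) = ⋃ {U ∈ τ : U ⊆ A}. Opens contained in A: ∅, {74}.
Taking the union of these: int(A) = {74}.
cl(A) = ⋂ {C closed : A ⊆ C}. Closed sets containing A: {74, 75, 76}, {74, 75, 76, 77}.
Intersecting these: cl(A) = {74, 75, 76}.
∂A = cl(A) ∖ int(A) = {74, 75, 76} ∖ {74} = {75, 76}.


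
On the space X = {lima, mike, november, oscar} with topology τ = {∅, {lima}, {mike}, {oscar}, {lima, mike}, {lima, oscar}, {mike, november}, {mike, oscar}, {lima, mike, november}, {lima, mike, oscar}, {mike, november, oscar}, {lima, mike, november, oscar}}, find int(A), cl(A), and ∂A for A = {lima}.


int(A) = {lima}, cl(A) = {lima}, ∂A = ∅.

Closed sets in (X, τ) are complements of opens:
  closed(X, τ) = {∅, {lima}, {november}, {oscar}, {lima, november}, {lima, oscar}, {mike, november}, {november, oscar}, {lima, mike, november}, {lima, november, oscar}, {mike, november, oscar}, {lima, mike, november, oscar}}.
int(A) = ⋃ {U ∈ τ : U ⊆ A}. Opens contained in A: ∅, {lima}.
Taking the union of these: int(A) = {lima}.
cl(A) = ⋂ {C closed : A ⊆ C}. Closed sets containing A: {lima}, {lima, november}, {lima, oscar}, {lima, mike, november}, {lima, november, oscar}, {lima, mike, november, oscar}.
Intersecting these: cl(A) = {lima}.
∂A = cl(A) ∖ int(A) = {lima} ∖ {lima} = ∅.


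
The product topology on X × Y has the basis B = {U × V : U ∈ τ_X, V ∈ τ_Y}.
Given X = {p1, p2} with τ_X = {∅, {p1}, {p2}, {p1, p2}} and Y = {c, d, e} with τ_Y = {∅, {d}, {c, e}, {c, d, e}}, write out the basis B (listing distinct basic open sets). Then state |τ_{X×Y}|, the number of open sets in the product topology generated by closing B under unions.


Basis B = {∅ × ∅, {p1} × {d}, {p2} × {d}, {p1} × {c, e}, {p1, p2} × {d}, {p2} × {c, e}, {p1} × {c, d, e}, {p2} × {c, d, e}, {p1, p2} × {c, e}, {p1, p2} × {c, d, e}}; |τ_{X×Y}| = 16.

Enumerate products U × V with U ∈ τ_X, V ∈ τ_Y (deduplicated):
  ∅ × ∅ = {} (∅)
  {p1} × {d} = {(p1,d)}
  {p2} × {d} = {(p2,d)}
  {p1} × {c, e} = {(p1,c), (p1,e)}
  {p1, p2} × {d} = {(p1,d), (p2,d)}
  {p2} × {c, e} = {(p2,c), (p2,e)}
  {p1} × {c, d, e} = {(p1,c), (p1,d), (p1,e)}
  {p2} × {c, d, e} = {(p2,c), (p2,d), (p2,e)}
  {p1, p2} × {c, e} = {(p1,c), (p1,e), (p2,c), (p2,e)}
  {p1, p2} × {c, d, e} = {(p1,c), (p1,d), (p1,e), (p2,c), (p2,d), (p2,e)}
These 10 distinct sets form the basis B.
Close under arbitrary unions to get τ_{X×Y}; counting gives |τ_{X×Y}| = 16.


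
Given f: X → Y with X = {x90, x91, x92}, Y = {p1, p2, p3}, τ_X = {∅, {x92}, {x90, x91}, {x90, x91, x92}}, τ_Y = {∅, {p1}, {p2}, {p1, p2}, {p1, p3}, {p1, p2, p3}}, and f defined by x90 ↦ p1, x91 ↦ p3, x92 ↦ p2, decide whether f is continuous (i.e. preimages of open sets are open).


f is NOT continuous.

Compute f^{-1}(U) for each U ∈ τ_Y:
  U = ∅: f^{-1}(U) = ∅ ∈ τ_X ✓.
  U = {p1}: f^{-1}(U) = {x90} ∉ τ_X ✗.
  U = {p2}: f^{-1}(U) = {x92} ∈ τ_X ✓.
  U = {p1, p2}: f^{-1}(U) = {x90, x92} ∉ τ_X ✗.
  U = {p1, p3}: f^{-1}(U) = {x90, x91} ∈ τ_X ✓.
  U = {p1, p2, p3}: f^{-1}(U) = {x90, x91, x92} ∈ τ_X ✓.
Found U = {p1} with f^{-1}(U) = {x90} not in τ_X. Therefore f is NOT continuous.


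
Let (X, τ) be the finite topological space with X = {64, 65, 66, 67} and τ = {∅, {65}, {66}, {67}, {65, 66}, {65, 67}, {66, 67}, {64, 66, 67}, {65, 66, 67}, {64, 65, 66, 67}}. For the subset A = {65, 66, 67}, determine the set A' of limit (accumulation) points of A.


A' = {64}

For each x ∈ X, list the open sets U ∈ τ with x ∈ U, then check whether U ∩ (A ∖ {x}) ≠ ∅ for every such U.
  x = 64: opens ∋ x are {64, 66, 67}, {64, 65, 66, 67}; each meets A ∖ {64}, so x IS a limit point.
  x = 65: open {65} ∋ x has {65} ∩ (A ∖ {65}) = ∅, so x is NOT a limit point.
  x = 66: open {66} ∋ x has {66} ∩ (A ∖ {66}) = ∅, so x is NOT a limit point.
  x = 67: open {67} ∋ x has {67} ∩ (A ∖ {67}) = ∅, so x is NOT a limit point.
Collecting: A' = {64}.


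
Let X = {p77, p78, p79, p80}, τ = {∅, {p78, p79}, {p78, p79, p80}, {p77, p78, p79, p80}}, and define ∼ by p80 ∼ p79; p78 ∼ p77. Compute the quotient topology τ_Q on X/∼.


X/∼ = {[p77=p78], [p79=p80]}; |τ_Q| = 2.

Equivalence classes: [p77=p78], [p79=p80].
Quotient map π: X → X/∼ sends p77 ↦ [p77=p78], p78 ↦ [p77=p78], p79 ↦ [p79=p80], p80 ↦ [p79=p80].
For each subset V ⊆ X/∼, compute π^{-1}(V) ⊆ X and check whether π^{-1}(V) ∈ τ. V is open in τ_Q iff π^{-1}(V) ∈ τ.
  V = {}: π^{-1}(V) = ∅ ∈ τ ✓.
  V = {[p77=p78]}: π^{-1}(V) = {p77, p78} ∉ τ ✗.
  V = {[p79=p80]}: π^{-1}(V) = {p79, p80} ∉ τ ✗.
  V = {[p77=p78], [p79=p80]}: π^{-1}(V) = {p77, p78, p79, p80} ∈ τ ✓.
Open sets in the quotient: τ_Q = {{}, {[p77=p78], [p79=p80]}} (2 elements).


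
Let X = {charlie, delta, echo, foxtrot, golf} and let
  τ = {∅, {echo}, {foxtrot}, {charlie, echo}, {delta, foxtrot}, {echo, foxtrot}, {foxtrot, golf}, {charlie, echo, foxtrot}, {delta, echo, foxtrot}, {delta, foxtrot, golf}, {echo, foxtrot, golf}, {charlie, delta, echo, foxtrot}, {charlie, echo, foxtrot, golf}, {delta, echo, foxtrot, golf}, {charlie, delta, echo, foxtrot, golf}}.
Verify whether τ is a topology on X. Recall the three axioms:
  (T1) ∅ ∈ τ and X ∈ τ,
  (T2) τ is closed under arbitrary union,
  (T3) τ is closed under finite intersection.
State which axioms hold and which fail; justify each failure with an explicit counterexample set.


τ IS a topology on X.

Axiom (T1): ∅ ∈ τ? Yes; X ∈ τ? Yes.
Axiom (T2/T3): check pairwise unions and intersections of members of τ.
All pairwise intersections and unions checked — each lies in τ. Therefore τ satisfies (T1), (T2), (T3): it IS a topology on X.


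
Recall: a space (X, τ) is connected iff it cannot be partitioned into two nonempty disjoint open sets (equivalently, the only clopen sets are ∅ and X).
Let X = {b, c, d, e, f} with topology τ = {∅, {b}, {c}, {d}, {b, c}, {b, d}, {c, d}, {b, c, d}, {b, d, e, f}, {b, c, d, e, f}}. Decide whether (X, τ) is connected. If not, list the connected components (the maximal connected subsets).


(X, τ) is disconnected; components = [{c}, {b, d, e, f}].

Find clopen sets (U ∈ τ with X ∖ U ∈ τ):
  U = ∅, X ∖ U = {b, c, d, e, f} — both open, so U is clopen.
  U = {c}, X ∖ U = {b, d, e, f} — both open, so U is clopen.
  U = {b, d, e, f}, X ∖ U = {c} — both open, so U is clopen.
  U = {b, c, d, e, f}, X ∖ U = ∅ — both open, so U is clopen.
Nontrivial clopen(s) exist: e.g. {c}. So (X, τ) is disconnected.
Compute connected components by grouping points that agree on all clopens:
  component: {c}
  component: {b, d, e, f}


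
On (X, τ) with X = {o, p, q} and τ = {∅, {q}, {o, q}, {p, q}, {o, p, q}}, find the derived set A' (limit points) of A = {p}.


A' = ∅

For each x ∈ X, list the open sets U ∈ τ with x ∈ U, then check whether U ∩ (A ∖ {x}) ≠ ∅ for every such U.
  x = o: open {o, q} ∋ x has {o, q} ∩ (A ∖ {o}) = ∅, so x is NOT a limit point.
  x = p: open {p, q} ∋ x has {p, q} ∩ (A ∖ {p}) = ∅, so x is NOT a limit point.
  x = q: open {q} ∋ x has {q} ∩ (A ∖ {q}) = ∅, so x is NOT a limit point.
Collecting: A' = ∅.


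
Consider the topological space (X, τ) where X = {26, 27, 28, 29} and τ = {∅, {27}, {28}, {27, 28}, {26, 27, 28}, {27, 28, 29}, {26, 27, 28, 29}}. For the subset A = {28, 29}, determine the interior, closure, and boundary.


int(A) = {28}, cl(A) = {26, 28, 29}, ∂A = {26, 29}.

Closed sets in (X, τ) are complements of opens:
  closed(X, τ) = {∅, {26}, {29}, {26, 29}, {26, 27, 29}, {26, 28, 29}, {26, 27, 28, 29}}.
int(A) = ⋃ {U ∈ τ : U ⊆ A}. Opens contained in A: ∅, {28}.
Taking the union of these: int(A) = {28}.
cl(A) = ⋂ {C closed : A ⊆ C}. Closed sets containing A: {26, 28, 29}, {26, 27, 28, 29}.
Intersecting these: cl(A) = {26, 28, 29}.
∂A = cl(A) ∖ int(A) = {26, 28, 29} ∖ {28} = {26, 29}.


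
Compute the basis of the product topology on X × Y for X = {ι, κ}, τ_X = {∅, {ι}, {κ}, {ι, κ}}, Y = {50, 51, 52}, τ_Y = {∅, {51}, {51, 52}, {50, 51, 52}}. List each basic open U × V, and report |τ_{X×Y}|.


Basis B = {∅ × ∅, {ι} × {51}, {κ} × {51}, {ι} × {51, 52}, {ι, κ} × {51}, {κ} × {51, 52}, {ι} × {50, 51, 52}, {κ} × {50, 51, 52}, {ι, κ} × {51, 52}, {ι, κ} × {50, 51, 52}}; |τ_{X×Y}| = 16.

Enumerate products U × V with U ∈ τ_X, V ∈ τ_Y (deduplicated):
  ∅ × ∅ = {} (∅)
  {ι} × {51} = {(ι,51)}
  {κ} × {51} = {(κ,51)}
  {ι} × {51, 52} = {(ι,51), (ι,52)}
  {ι, κ} × {51} = {(ι,51), (κ,51)}
  {κ} × {51, 52} = {(κ,51), (κ,52)}
  {ι} × {50, 51, 52} = {(ι,50), (ι,51), (ι,52)}
  {κ} × {50, 51, 52} = {(κ,50), (κ,51), (κ,52)}
  {ι, κ} × {51, 52} = {(ι,51), (ι,52), (κ,51), (κ,52)}
  {ι, κ} × {50, 51, 52} = {(ι,50), (ι,51), (ι,52), (κ,50), (κ,51), (κ,52)}
These 10 distinct sets form the basis B.
Close under arbitrary unions to get τ_{X×Y}; counting gives |τ_{X×Y}| = 16.


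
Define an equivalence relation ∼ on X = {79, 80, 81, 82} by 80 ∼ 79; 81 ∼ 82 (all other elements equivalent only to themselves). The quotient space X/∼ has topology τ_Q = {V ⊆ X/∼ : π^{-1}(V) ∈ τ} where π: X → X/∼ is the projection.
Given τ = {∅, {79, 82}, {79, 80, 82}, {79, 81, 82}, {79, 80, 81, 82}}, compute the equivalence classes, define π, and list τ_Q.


X/∼ = {[79=80], [81=82]}; |τ_Q| = 2.

Equivalence classes: [79=80], [81=82].
Quotient map π: X → X/∼ sends 79 ↦ [79=80], 80 ↦ [79=80], 81 ↦ [81=82], 82 ↦ [81=82].
For each subset V ⊆ X/∼, compute π^{-1}(V) ⊆ X and check whether π^{-1}(V) ∈ τ. V is open in τ_Q iff π^{-1}(V) ∈ τ.
  V = {}: π^{-1}(V) = ∅ ∈ τ ✓.
  V = {[79=80]}: π^{-1}(V) = {79, 80} ∉ τ ✗.
  V = {[81=82]}: π^{-1}(V) = {81, 82} ∉ τ ✗.
  V = {[79=80], [81=82]}: π^{-1}(V) = {79, 80, 81, 82} ∈ τ ✓.
Open sets in the quotient: τ_Q = {{}, {[79=80], [81=82]}} (2 elements).


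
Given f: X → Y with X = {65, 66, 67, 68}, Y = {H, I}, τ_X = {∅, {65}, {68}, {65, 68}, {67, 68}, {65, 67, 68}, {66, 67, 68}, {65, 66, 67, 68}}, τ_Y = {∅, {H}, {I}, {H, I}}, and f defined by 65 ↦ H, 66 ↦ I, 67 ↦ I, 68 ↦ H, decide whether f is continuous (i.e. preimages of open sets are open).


f is NOT continuous.

Compute f^{-1}(U) for each U ∈ τ_Y:
  U = ∅: f^{-1}(U) = ∅ ∈ τ_X ✓.
  U = {H}: f^{-1}(U) = {65, 68} ∈ τ_X ✓.
  U = {I}: f^{-1}(U) = {66, 67} ∉ τ_X ✗.
  U = {H, I}: f^{-1}(U) = {65, 66, 67, 68} ∈ τ_X ✓.
Found U = {I} with f^{-1}(U) = {66, 67} not in τ_X. Therefore f is NOT continuous.


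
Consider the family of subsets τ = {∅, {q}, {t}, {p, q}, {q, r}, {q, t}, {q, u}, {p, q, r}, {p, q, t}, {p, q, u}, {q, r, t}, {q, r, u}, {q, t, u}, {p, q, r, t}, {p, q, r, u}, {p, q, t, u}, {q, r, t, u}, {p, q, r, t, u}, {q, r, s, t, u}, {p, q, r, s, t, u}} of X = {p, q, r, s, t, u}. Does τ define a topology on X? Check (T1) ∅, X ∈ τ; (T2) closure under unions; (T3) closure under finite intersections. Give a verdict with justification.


τ IS a topology on X.

Axiom (T1): ∅ ∈ τ? Yes; X ∈ τ? Yes.
Axiom (T2/T3): check pairwise unions and intersections of members of τ.
All pairwise intersections and unions checked — each lies in τ. Therefore τ satisfies (T1), (T2), (T3): it IS a topology on X.


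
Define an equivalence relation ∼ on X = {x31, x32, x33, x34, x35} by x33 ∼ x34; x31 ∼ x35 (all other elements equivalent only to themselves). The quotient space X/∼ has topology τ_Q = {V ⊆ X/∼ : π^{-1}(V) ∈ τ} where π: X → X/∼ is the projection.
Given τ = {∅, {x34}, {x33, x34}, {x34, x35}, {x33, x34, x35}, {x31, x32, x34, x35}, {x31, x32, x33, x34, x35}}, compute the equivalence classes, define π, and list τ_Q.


X/∼ = {[x31=x35], [x32], [x33=x34]}; |τ_Q| = 3.

Equivalence classes: [x31=x35], [x32], [x33=x34].
Quotient map π: X → X/∼ sends x31 ↦ [x31=x35], x32 ↦ [x32], x33 ↦ [x33=x34], x34 ↦ [x33=x34], x35 ↦ [x31=x35].
For each subset V ⊆ X/∼, compute π^{-1}(V) ⊆ X and check whether π^{-1}(V) ∈ τ. V is open in τ_Q iff π^{-1}(V) ∈ τ.
  V = {}: π^{-1}(V) = ∅ ∈ τ ✓.
  V = {[x31=x35]}: π^{-1}(V) = {x31, x35} ∉ τ ✗.
  V = {[x32]}: π^{-1}(V) = {x32} ∉ τ ✗.
  V = {[x31=x35], [x32]}: π^{-1}(V) = {x31, x32, x35} ∉ τ ✗.
  V = {[x33=x34]}: π^{-1}(V) = {x33, x34} ∈ τ ✓.
  V = {[x31=x35], [x33=x34]}: π^{-1}(V) = {x31, x33, x34, x35} ∉ τ ✗.
  V = {[x32], [x33=x34]}: π^{-1}(V) = {x32, x33, x34} ∉ τ ✗.
  V = {[x31=x35], [x32], [x33=x34]}: π^{-1}(V) = {x31, x32, x33, x34, x35} ∈ τ ✓.
Open sets in the quotient: τ_Q = {{}, {[x33=x34]}, {[x31=x35], [x32], [x33=x34]}} (3 elements).


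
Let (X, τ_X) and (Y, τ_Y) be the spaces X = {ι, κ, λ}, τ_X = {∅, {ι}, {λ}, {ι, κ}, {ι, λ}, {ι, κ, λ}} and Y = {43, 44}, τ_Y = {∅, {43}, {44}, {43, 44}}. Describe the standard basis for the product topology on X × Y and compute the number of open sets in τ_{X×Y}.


Basis B = {∅ × ∅, {ι} × {43}, {ι} × {44}, {λ} × {43}, {λ} × {44}, {ι} × {43, 44}, {ι, κ} × {43}, {ι, λ} × {43}, {ι, κ} × {44}, {ι, λ} × {44}, {λ} × {43, 44}, {ι, κ, λ} × {43}, {ι, κ, λ} × {44}, {ι, κ} × {43, 44}, {ι, λ} × {43, 44}, {ι, κ, λ} × {43, 44}}; |τ_{X×Y}| = 36.

Enumerate products U × V with U ∈ τ_X, V ∈ τ_Y (deduplicated):
  ∅ × ∅ = {} (∅)
  {ι} × {43} = {(ι,43)}
  {ι} × {44} = {(ι,44)}
  {λ} × {43} = {(λ,43)}
  {λ} × {44} = {(λ,44)}
  {ι} × {43, 44} = {(ι,43), (ι,44)}
  {ι, κ} × {43} = {(ι,43), (κ,43)}
  {ι, λ} × {43} = {(ι,43), (λ,43)}
  {ι, κ} × {44} = {(ι,44), (κ,44)}
  {ι, λ} × {44} = {(ι,44), (λ,44)}
  {λ} × {43, 44} = {(λ,43), (λ,44)}
  {ι, κ, λ} × {43} = {(ι,43), (κ,43), (λ,43)}
  {ι, κ, λ} × {44} = {(ι,44), (κ,44), (λ,44)}
  {ι, κ} × {43, 44} = {(ι,43), (ι,44), (κ,43), (κ,44)}
  {ι, λ} × {43, 44} = {(ι,43), (ι,44), (λ,43), (λ,44)}
  {ι, κ, λ} × {43, 44} = {(ι,43), (ι,44), (κ,43), (κ,44), (λ,43), (λ,44)}
These 16 distinct sets form the basis B.
Close under arbitrary unions to get τ_{X×Y}; counting gives |τ_{X×Y}| = 36.


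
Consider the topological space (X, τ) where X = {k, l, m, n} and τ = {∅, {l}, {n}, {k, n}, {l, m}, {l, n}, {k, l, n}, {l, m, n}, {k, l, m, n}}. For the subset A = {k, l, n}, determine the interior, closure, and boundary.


int(A) = {k, l, n}, cl(A) = {k, l, m, n}, ∂A = {m}.

Closed sets in (X, τ) are complements of opens:
  closed(X, τ) = {∅, {k}, {m}, {k, m}, {k, n}, {l, m}, {k, l, m}, {k, m, n}, {k, l, m, n}}.
int(A) = ⋃ {U ∈ τ : U ⊆ A}. Opens contained in A: ∅, {l}, {n}, {k, n}, {l, n}, {k, l, n}.
Taking the union of these: int(A) = {k, l, n}.
cl(A) = ⋂ {C closed : A ⊆ C}. Closed sets containing A: {k, l, m, n}.
Intersecting these: cl(A) = {k, l, m, n}.
∂A = cl(A) ∖ int(A) = {k, l, m, n} ∖ {k, l, n} = {m}.


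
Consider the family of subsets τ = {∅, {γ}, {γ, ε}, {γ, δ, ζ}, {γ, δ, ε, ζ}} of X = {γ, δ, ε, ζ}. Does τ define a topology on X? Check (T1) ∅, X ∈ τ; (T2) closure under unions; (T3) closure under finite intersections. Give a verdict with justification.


τ IS a topology on X.

Axiom (T1): ∅ ∈ τ? Yes; X ∈ τ? Yes.
Axiom (T2/T3): check pairwise unions and intersections of members of τ.
All pairwise intersections and unions checked — each lies in τ. Therefore τ satisfies (T1), (T2), (T3): it IS a topology on X.


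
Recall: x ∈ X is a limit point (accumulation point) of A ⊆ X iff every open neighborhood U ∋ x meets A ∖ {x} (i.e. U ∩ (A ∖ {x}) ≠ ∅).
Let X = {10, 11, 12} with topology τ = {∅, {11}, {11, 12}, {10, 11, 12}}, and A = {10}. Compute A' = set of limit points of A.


A' = ∅

For each x ∈ X, list the open sets U ∈ τ with x ∈ U, then check whether U ∩ (A ∖ {x}) ≠ ∅ for every such U.
  x = 10: open {10, 11, 12} ∋ x has {10, 11, 12} ∩ (A ∖ {10}) = ∅, so x is NOT a limit point.
  x = 11: open {11} ∋ x has {11} ∩ (A ∖ {11}) = ∅, so x is NOT a limit point.
  x = 12: open {11, 12} ∋ x has {11, 12} ∩ (A ∖ {12}) = ∅, so x is NOT a limit point.
Collecting: A' = ∅.


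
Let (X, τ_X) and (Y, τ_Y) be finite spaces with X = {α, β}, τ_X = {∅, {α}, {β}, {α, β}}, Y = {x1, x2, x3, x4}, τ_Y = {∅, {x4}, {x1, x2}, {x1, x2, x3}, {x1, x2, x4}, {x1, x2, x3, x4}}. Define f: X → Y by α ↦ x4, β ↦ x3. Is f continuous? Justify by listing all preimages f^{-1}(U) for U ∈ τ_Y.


f IS continuous.

Compute f^{-1}(U) for each U ∈ τ_Y:
  U = ∅: f^{-1}(U) = ∅ ∈ τ_X ✓.
  U = {x4}: f^{-1}(U) = {α} ∈ τ_X ✓.
  U = {x1, x2}: f^{-1}(U) = ∅ ∈ τ_X ✓.
  U = {x1, x2, x3}: f^{-1}(U) = {β} ∈ τ_X ✓.
  U = {x1, x2, x4}: f^{-1}(U) = {α} ∈ τ_X ✓.
  U = {x1, x2, x3, x4}: f^{-1}(U) = {α, β} ∈ τ_X ✓.
Every preimage lies in τ_X, so f IS continuous.


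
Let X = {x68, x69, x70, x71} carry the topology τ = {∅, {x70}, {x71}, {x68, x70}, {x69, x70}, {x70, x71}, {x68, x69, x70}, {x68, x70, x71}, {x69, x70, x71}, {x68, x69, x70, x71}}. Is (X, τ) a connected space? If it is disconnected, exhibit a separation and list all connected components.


(X, τ) is disconnected; components = [{x71}, {x68, x69, x70}].

Find clopen sets (U ∈ τ with X ∖ U ∈ τ):
  U = ∅, X ∖ U = {x68, x69, x70, x71} — both open, so U is clopen.
  U = {x71}, X ∖ U = {x68, x69, x70} — both open, so U is clopen.
  U = {x68, x69, x70}, X ∖ U = {x71} — both open, so U is clopen.
  U = {x68, x69, x70, x71}, X ∖ U = ∅ — both open, so U is clopen.
Nontrivial clopen(s) exist: e.g. {x68, x69, x70}. So (X, τ) is disconnected.
Compute connected components by grouping points that agree on all clopens:
  component: {x71}
  component: {x68, x69, x70}


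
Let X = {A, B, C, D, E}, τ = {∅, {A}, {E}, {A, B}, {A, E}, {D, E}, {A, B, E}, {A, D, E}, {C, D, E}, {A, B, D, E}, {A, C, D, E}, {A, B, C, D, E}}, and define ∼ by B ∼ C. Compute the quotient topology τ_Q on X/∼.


X/∼ = {[A], [B=C], [D], [E]}; |τ_Q| = 7.

Equivalence classes: [A], [B=C], [D], [E].
Quotient map π: X → X/∼ sends A ↦ [A], B ↦ [B=C], C ↦ [B=C], D ↦ [D], E ↦ [E].
For each subset V ⊆ X/∼, compute π^{-1}(V) ⊆ X and check whether π^{-1}(V) ∈ τ. V is open in τ_Q iff π^{-1}(V) ∈ τ.
  V = {}: π^{-1}(V) = ∅ ∈ τ ✓.
  V = {[A]}: π^{-1}(V) = {A} ∈ τ ✓.
  V = {[B=C]}: π^{-1}(V) = {B, C} ∉ τ ✗.
  V = {[A], [B=C]}: π^{-1}(V) = {A, B, C} ∉ τ ✗.
  V = {[D]}: π^{-1}(V) = {D} ∉ τ ✗.
  V = {[A], [D]}: π^{-1}(V) = {A, D} ∉ τ ✗.
  V = {[B=C], [D]}: π^{-1}(V) = {B, C, D} ∉ τ ✗.
  V = {[A], [B=C], [D]}: π^{-1}(V) = {A, B, C, D} ∉ τ ✗.
  V = {[E]}: π^{-1}(V) = {E} ∈ τ ✓.
  V = {[A], [E]}: π^{-1}(V) = {A, E} ∈ τ ✓.
  V = {[B=C], [E]}: π^{-1}(V) = {B, C, E} ∉ τ ✗.
  V = {[A], [B=C], [E]}: π^{-1}(V) = {A, B, C, E} ∉ τ ✗.
  V = {[D], [E]}: π^{-1}(V) = {D, E} ∈ τ ✓.
  V = {[A], [D], [E]}: π^{-1}(V) = {A, D, E} ∈ τ ✓.
  V = {[B=C], [D], [E]}: π^{-1}(V) = {B, C, D, E} ∉ τ ✗.
  V = {[A], [B=C], [D], [E]}: π^{-1}(V) = {A, B, C, D, E} ∈ τ ✓.
Open sets in the quotient: τ_Q = {{}, {[A]}, {[E]}, {[A], [E]}, {[D], [E]}, {[A], [D], [E]}, {[A], [B=C], [D], [E]}} (7 elements).
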